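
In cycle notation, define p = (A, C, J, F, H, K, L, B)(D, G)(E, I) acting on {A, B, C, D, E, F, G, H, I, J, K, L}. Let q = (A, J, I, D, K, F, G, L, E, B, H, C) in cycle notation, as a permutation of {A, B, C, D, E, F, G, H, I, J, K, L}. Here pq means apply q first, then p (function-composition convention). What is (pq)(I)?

G

(pq)(I) = p(q(I)). q(I) = D, then p(D) = G. So (pq)(I) = G.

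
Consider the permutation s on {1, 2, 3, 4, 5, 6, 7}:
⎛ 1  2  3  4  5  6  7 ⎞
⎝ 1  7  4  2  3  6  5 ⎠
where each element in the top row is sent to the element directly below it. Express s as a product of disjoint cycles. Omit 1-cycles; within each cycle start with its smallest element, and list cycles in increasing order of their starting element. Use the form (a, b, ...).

(2, 7, 5, 3, 4)

Iterating s from 2 gives 2 → 7 → 5 → 3 → 4 → 2; that is the 5-cycle (2, 7, 5, 3, 4).
Repeating from the next unused element and collecting all non-trivial cycles gives (2, 7, 5, 3, 4).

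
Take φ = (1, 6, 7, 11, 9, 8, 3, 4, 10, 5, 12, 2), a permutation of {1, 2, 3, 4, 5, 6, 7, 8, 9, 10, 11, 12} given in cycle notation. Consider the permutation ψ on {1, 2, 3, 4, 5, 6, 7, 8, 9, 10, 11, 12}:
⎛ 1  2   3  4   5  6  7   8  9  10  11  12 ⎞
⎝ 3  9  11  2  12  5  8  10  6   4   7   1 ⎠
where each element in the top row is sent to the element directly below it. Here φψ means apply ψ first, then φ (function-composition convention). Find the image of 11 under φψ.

11

ψ(11) = 7, then φ(7) = 11; composing gives (φψ)(11) = 11.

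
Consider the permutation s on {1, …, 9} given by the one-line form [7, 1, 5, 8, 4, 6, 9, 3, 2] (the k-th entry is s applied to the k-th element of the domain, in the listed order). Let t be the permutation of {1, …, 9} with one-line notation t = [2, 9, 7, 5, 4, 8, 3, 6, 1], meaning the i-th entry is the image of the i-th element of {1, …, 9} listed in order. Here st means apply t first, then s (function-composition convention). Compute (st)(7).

t(7) = 3, then s(3) = 5; composing gives (st)(7) = 5.

5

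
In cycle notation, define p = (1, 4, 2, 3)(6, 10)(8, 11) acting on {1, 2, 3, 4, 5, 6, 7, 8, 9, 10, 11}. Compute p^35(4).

1

4 lies in the 4-cycle (1, 4, 2, 3).
Since the cycle has length 4, p^35 acts on it the same as p^3 (35 mod 4 = 3).
Stepping 3 places around the cycle: 4 → 2 → 3 → 1.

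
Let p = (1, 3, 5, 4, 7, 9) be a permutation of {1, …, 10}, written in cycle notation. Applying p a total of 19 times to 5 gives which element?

5 lies in the 6-cycle (1, 3, 5, 4, 7, 9).
Since the cycle has length 6, p^19 acts on it the same as p^1 (19 mod 6 = 1).
Stepping 1 place around the cycle: 5 → 4.

4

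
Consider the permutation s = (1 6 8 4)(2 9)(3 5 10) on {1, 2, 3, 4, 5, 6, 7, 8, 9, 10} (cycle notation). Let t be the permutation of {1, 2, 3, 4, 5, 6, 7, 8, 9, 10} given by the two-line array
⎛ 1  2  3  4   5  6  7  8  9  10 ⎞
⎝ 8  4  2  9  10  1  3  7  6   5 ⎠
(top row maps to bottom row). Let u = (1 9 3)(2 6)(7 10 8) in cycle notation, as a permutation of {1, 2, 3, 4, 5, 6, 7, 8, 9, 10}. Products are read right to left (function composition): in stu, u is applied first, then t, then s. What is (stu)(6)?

1

Chase 6: u(6) = 2; t(2) = 4; s(4) = 1. Hence (stu)(6) = 1.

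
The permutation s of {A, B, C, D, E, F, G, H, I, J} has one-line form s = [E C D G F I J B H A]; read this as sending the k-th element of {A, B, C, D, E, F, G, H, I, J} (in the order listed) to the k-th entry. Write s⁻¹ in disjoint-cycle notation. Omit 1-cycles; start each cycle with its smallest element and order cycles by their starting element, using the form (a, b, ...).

The cycle decomposition of s is (A, E, F, I, H, B, C, D, G, J).
Reversing each cycle (and rotating so the smallest element leads) gives s⁻¹ = (A, J, G, D, C, B, H, I, F, E).

(A, J, G, D, C, B, H, I, F, E)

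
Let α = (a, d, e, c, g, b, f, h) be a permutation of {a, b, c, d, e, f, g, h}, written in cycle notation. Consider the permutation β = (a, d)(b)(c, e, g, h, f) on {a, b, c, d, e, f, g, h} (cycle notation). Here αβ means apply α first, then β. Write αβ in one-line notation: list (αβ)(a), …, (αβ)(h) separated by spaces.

a c h g e f b d

(αβ)(x) = β(α(x)). Computing each image: β(α(a)) = β(d) = a, β(α(b)) = β(f) = c, β(α(c)) = β(g) = h, β(α(d)) = β(e) = g, β(α(e)) = β(c) = e, β(α(f)) = β(h) = f, β(α(g)) = β(b) = b, β(α(h)) = β(a) = d.
Hence αβ = [a c h g e f b d].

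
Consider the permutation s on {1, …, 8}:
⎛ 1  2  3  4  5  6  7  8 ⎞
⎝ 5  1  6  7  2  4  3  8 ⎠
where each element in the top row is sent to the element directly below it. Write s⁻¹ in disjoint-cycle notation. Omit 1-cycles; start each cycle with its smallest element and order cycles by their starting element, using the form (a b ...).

(1 2 5)(3 7 4 6)

The cycle decomposition of s is (1 5 2)(3 6 4 7).
Reversing each cycle (and rotating so the smallest element leads) gives s⁻¹ = (1 2 5)(3 7 4 6).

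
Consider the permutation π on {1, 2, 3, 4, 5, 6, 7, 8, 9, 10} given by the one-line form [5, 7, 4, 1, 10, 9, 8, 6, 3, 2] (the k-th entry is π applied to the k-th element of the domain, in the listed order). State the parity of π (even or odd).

odd

In disjoint-cycle form the cycle lengths are 10.
A cycle of length ℓ contributes ℓ−1 transpositions, so π is a product of 9 transpositions — odd.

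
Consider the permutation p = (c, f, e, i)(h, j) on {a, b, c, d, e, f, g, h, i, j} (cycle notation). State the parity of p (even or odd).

even

The cycle lengths are 4, 2, 1, 1, 1, 1.
A cycle of length ℓ contributes ℓ−1 transpositions, so p is a product of 3 + 1 = 4 transpositions — even.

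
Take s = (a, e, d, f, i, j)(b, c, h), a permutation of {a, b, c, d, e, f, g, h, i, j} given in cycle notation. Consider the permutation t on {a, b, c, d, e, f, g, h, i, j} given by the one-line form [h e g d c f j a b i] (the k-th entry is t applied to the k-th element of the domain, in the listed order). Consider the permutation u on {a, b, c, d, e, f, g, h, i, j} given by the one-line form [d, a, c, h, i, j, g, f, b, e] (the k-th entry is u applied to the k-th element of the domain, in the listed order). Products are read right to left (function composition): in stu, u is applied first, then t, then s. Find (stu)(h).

i

(stu)(h) = s(t(u(h))). u(h) = f, then t(f) = f, then s(f) = i, so the result is i.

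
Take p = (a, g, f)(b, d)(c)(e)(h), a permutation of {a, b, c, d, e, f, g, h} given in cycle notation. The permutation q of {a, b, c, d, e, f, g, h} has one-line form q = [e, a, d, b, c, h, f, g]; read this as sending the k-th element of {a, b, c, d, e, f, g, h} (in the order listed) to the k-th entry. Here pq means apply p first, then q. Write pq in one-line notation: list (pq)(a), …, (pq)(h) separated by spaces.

(pq)(x) = q(p(x)). Computing each image: q(p(a)) = q(g) = f, q(p(b)) = q(d) = b, q(p(c)) = q(c) = d, q(p(d)) = q(b) = a, q(p(e)) = q(e) = c, q(p(f)) = q(a) = e, q(p(g)) = q(f) = h, q(p(h)) = q(h) = g.
Hence pq = [f b d a c e h g].

f b d a c e h g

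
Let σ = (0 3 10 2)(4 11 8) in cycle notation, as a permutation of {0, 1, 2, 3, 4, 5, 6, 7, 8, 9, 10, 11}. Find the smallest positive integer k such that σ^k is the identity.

12

The disjoint cycles have lengths 4, 3, 1, 1, 1, 1, 1.
Since disjoint cycles commute, ord(σ) = lcm(4, 3) = 12.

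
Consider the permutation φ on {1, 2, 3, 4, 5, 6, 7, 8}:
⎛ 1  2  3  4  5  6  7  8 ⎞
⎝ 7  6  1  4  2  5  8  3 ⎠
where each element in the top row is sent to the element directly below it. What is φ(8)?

The entry below 8 in the array is 3, so φ(8) = 3.

3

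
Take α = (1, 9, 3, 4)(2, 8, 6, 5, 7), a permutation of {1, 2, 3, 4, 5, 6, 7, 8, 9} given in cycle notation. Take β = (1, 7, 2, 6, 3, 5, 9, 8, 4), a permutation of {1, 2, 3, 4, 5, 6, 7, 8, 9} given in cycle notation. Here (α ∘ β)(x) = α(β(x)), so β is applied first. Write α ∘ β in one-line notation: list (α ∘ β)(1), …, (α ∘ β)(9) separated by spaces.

(α ∘ β)(x) = α(β(x)). Computing each image: α(β(1)) = α(7) = 2, α(β(2)) = α(6) = 5, α(β(3)) = α(5) = 7, α(β(4)) = α(1) = 9, α(β(5)) = α(9) = 3, α(β(6)) = α(3) = 4, α(β(7)) = α(2) = 8, α(β(8)) = α(4) = 1, α(β(9)) = α(8) = 6.
Hence α ∘ β = [2 5 7 9 3 4 8 1 6].

2 5 7 9 3 4 8 1 6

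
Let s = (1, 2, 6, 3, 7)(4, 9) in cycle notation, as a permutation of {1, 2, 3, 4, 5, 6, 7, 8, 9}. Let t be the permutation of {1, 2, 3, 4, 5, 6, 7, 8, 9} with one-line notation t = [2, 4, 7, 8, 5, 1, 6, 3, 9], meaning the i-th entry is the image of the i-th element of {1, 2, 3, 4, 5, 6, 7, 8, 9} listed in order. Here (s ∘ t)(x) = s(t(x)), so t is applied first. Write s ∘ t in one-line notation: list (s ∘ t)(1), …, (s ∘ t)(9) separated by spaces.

6 9 1 8 5 2 3 7 4

(s ∘ t)(x) = s(t(x)). Computing each image: s(t(1)) = s(2) = 6, s(t(2)) = s(4) = 9, s(t(3)) = s(7) = 1, s(t(4)) = s(8) = 8, s(t(5)) = s(5) = 5, s(t(6)) = s(1) = 2, s(t(7)) = s(6) = 3, s(t(8)) = s(3) = 7, s(t(9)) = s(9) = 4.
Hence s ∘ t = [6 9 1 8 5 2 3 7 4].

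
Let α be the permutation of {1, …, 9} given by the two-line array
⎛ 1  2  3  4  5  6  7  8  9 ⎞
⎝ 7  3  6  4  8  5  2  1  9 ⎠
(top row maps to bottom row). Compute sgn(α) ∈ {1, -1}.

In disjoint-cycle form the cycle lengths are 7, 1, 1.
A cycle is odd iff its length is even; α has 0 even-length cycles, so sgn(α) = (−1)^0 and α is even.

1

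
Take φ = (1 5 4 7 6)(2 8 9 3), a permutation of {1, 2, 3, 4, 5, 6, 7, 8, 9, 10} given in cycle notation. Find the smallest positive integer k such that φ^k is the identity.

The cycle type of φ is (5, 4, 1).
Since disjoint cycles commute, ord(φ) = lcm(5, 4) = 20.

20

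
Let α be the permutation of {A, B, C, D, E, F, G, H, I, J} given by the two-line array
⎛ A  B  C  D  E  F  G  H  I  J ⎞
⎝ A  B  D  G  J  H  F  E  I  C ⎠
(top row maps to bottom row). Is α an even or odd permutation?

In disjoint-cycle form the cycle lengths are 7, 1, 1, 1.
A cycle is odd iff its length is even; α has 0 even-length cycles, so sgn(α) = (−1)^0 and α is even.

even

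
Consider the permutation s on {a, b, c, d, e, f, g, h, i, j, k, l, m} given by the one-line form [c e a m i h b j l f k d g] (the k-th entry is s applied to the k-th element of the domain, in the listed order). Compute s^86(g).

e

Tracing g → b → … returns to g after 7 steps, so g lies in a 7-cycle (b, e, i, l, d, m, g).
On a 7-cycle, s^7 is the identity, so s^86 = s^2 there (86 ≡ 2 mod 7).
Advancing 2 steps from g: g → b → e.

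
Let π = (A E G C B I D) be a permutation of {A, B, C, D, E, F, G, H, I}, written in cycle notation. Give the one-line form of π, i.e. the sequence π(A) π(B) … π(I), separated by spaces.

E I B A G F C H D

Reading each image from the cycles: A↦E, B↦I, C↦B, D↦A, E↦G, F↦F, G↦C, H↦H, I↦D.
So the one-line form is E I B A G F C H D.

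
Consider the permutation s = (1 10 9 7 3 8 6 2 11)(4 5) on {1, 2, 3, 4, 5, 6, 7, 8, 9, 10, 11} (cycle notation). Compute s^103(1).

3

1 lies in the 9-cycle (1 10 9 7 3 8 6 2 11).
On a 9-cycle, s^9 is the identity, so s^103 = s^4 there (103 ≡ 4 mod 9).
Stepping 4 places around the cycle: 1 → 10 → 9 → 7 → 3.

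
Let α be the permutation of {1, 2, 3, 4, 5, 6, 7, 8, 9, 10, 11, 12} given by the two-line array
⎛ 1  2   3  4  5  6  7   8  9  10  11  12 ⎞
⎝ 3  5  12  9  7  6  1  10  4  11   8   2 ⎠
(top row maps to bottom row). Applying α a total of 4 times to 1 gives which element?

5

Tracing 1 → 3 → … returns to 1 after 6 steps, so 1 lies in a 6-cycle (1 3 12 2 5 7).
Stepping 4 places around the cycle: 1 → 3 → 12 → 2 → 5.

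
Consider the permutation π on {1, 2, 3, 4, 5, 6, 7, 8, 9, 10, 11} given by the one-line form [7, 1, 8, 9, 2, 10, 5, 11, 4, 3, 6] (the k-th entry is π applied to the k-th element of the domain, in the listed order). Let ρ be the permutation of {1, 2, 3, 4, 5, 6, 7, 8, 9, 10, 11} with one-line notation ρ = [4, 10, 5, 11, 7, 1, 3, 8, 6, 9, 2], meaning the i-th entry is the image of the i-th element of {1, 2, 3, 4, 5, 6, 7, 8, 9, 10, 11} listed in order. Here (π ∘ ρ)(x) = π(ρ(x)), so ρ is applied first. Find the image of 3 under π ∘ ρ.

2

First apply ρ: ρ(3) = 5, then π(5) = 2. Thus (π ∘ ρ)(3) = 2.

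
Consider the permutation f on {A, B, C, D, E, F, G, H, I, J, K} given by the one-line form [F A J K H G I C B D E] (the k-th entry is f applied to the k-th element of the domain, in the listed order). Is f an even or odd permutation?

odd

In disjoint-cycle form the cycle lengths are 6, 5.
A cycle is odd iff its length is even; f has 1 even-length cycle, so sgn(f) = (−1)^1 and f is odd.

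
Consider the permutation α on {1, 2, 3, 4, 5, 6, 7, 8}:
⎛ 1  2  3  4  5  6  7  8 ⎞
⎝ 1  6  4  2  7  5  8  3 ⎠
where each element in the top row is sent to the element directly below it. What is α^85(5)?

Tracing 5 → 7 → … returns to 5 after 7 steps, so 5 lies in a 7-cycle (2 6 5 7 8 3 4).
On a 7-cycle, α^7 is the identity, so α^85 = α^1 there (85 ≡ 1 mod 7).
Stepping 1 place around the cycle: 5 → 7.

7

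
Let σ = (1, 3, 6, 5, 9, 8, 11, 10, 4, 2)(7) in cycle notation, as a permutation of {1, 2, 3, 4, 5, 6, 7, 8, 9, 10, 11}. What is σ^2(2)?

2 lies in the 10-cycle (1, 3, 6, 5, 9, 8, 11, 10, 4, 2).
Stepping 2 places around the cycle: 2 → 1 → 3.

3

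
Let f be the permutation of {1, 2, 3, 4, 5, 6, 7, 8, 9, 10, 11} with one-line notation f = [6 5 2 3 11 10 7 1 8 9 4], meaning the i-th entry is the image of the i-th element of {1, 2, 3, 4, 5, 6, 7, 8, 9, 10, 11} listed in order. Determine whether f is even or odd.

In disjoint-cycle form the cycle lengths are 5, 5, 1.
A cycle is odd iff its length is even; f has 0 even-length cycles, so sgn(f) = (−1)^0 and f is even.

even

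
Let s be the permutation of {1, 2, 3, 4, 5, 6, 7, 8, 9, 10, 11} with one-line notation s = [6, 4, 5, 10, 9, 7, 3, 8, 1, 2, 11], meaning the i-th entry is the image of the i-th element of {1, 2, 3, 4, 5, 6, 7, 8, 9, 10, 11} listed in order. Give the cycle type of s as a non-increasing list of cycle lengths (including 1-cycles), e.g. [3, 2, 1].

The disjoint cycles are (1, 6, 7, 3, 5, 9)(2, 4, 10)(8)(11), with lengths 6, 3, 1, 1 in non-increasing order.

[6, 3, 1, 1]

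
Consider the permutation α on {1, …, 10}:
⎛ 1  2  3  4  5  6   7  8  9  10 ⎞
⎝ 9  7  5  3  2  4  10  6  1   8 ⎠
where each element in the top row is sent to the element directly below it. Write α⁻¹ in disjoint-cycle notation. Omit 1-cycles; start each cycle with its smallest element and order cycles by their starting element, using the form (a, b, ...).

(1, 9)(2, 5, 3, 4, 6, 8, 10, 7)

The cycle decomposition of α is (1, 9)(2, 7, 10, 8, 6, 4, 3, 5).
The inverse reverses every cycle; in canonical form, α⁻¹ = (1, 9)(2, 5, 3, 4, 6, 8, 10, 7).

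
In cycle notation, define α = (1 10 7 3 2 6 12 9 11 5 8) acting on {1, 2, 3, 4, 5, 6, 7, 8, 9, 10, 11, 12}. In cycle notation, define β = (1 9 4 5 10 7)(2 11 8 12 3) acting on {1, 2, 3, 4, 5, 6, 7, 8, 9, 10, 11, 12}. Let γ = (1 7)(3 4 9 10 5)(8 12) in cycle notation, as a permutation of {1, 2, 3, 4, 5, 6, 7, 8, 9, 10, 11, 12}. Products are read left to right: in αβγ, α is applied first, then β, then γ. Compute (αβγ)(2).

6

Chase 2: α(2) = 6; β(6) = 6; γ(6) = 6. Hence (αβγ)(2) = 6.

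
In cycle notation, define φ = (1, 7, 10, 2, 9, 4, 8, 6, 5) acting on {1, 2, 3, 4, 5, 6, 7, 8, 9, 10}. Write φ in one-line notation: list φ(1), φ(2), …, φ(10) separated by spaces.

7 9 3 8 1 5 10 6 4 2

Image by image: 1↦7, 2↦9, 3↦3, 4↦8, 5↦1, 6↦5, 7↦10, 8↦6, 9↦4, 10↦2.
So the one-line form is 7 9 3 8 1 5 10 6 4 2.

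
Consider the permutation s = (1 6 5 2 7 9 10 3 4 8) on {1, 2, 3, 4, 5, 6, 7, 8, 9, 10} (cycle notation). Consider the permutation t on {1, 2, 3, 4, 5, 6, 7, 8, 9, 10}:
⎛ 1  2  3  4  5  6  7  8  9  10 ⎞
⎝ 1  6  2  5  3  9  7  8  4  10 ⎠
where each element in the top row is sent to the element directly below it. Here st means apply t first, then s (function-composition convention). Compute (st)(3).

7

t(3) = 2, then s(2) = 7; composing gives (st)(3) = 7.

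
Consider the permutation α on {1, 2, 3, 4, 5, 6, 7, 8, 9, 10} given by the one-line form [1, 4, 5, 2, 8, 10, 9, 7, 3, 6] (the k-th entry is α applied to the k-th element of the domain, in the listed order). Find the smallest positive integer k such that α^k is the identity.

10

Writing α as disjoint cycles, the cycle lengths are 5, 2, 2, 1.
The order of α is the least common multiple of its cycle lengths: lcm(5, 2, 2) = 10.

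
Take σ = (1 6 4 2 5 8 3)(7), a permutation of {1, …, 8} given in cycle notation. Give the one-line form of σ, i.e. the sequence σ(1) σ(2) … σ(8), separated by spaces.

6 5 1 2 8 4 7 3

Image by image: 1↦6, 2↦5, 3↦1, 4↦2, 5↦8, 6↦4, 7↦7, 8↦3.
So the one-line form is 6 5 1 2 8 4 7 3.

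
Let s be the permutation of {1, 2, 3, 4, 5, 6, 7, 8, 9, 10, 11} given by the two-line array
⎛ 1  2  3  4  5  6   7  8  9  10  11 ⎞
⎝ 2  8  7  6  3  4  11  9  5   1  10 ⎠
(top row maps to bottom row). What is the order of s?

Writing s as disjoint cycles, the cycle lengths are 9, 2.
The order of s is the least common multiple of its cycle lengths: lcm(9, 2) = 18.

18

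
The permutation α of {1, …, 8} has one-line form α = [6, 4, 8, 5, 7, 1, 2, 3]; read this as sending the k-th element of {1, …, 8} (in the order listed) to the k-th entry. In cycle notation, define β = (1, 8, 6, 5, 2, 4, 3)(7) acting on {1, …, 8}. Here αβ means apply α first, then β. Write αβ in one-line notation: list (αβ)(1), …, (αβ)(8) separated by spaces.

5 3 6 2 7 8 4 1

For each element, apply α then β: 1 → 6 → 5; 2 → 4 → 3; 3 → 8 → 6; 4 → 5 → 2; 5 → 7 → 7; 6 → 1 → 8; 7 → 2 → 4; 8 → 3 → 1.
Collecting the images, αβ = [5 3 6 2 7 8 4 1].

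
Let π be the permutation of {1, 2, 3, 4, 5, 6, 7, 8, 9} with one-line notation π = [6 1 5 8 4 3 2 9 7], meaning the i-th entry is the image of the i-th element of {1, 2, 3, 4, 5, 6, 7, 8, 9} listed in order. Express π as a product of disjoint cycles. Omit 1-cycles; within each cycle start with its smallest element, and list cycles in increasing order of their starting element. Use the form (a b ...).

From 1: 1 → 6 → 3 → 5 → 4 → 8 → 9 → 7 → 2 → 1, closing the cycle (1 6 3 5 4 8 9 7 2).
Repeating from the next unused element and collecting all non-trivial cycles gives (1 6 3 5 4 8 9 7 2).

(1 6 3 5 4 8 9 7 2)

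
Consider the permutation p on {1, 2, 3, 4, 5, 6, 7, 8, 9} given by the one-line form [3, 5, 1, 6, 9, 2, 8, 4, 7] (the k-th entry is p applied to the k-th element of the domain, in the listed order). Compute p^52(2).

Tracing 2 → 5 → … returns to 2 after 7 steps, so 2 lies in a 7-cycle (2, 5, 9, 7, 8, 4, 6).
Powers repeat with period 7 on this cycle, and 52 mod 7 = 3, so p^52(2) = p^3(2).
Advancing 3 steps from 2: 2 → 5 → 9 → 7.

7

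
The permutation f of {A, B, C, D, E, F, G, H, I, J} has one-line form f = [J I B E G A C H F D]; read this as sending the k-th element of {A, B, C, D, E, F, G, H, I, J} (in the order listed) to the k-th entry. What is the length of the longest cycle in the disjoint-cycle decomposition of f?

Decomposing into disjoint cycles gives (A J D E G C B I F); the longest has length 9.

9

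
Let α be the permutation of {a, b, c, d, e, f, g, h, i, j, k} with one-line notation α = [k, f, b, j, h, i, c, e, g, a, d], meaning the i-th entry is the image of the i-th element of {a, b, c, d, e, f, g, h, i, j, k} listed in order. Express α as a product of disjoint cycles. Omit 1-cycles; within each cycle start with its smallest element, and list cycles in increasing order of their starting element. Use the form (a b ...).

(a k d j)(b f i g c)(e h)

From a: a → k → d → j → a, closing the cycle (a k d j).
Continuing from each remaining unvisited element yields (a k d j)(b f i g c)(e h).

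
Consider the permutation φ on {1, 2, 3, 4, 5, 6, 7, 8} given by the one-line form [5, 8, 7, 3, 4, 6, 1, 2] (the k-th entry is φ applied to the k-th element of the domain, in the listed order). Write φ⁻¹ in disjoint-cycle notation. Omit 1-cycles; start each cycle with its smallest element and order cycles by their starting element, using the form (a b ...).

(1 7 3 4 5)(2 8)

First write φ in disjoint cycles: (1 5 4 3 7)(2 8).
Reversing each cycle (and rotating so the smallest element leads) gives φ⁻¹ = (1 7 3 4 5)(2 8).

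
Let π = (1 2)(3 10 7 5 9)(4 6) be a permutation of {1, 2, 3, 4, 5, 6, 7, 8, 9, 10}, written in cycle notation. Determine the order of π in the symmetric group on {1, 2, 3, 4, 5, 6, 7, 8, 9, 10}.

10

The disjoint cycles have lengths 5, 2, 2, 1.
Since disjoint cycles commute, ord(π) = lcm(5, 2, 2) = 10.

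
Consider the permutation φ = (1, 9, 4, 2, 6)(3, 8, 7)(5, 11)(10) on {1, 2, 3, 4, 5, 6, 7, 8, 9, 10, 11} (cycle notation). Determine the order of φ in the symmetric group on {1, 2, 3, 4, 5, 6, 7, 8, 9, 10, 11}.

The disjoint cycles have lengths 5, 3, 2, 1.
The order is lcm(5, 3, 2) = 30.

30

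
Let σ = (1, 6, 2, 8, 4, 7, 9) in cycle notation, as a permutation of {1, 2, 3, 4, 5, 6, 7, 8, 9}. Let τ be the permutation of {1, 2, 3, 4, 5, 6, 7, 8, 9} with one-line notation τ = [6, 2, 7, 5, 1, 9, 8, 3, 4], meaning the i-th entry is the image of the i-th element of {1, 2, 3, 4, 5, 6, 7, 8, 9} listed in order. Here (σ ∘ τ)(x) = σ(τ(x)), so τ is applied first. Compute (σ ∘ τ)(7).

(σ ∘ τ)(7) = σ(τ(7)). τ(7) = 8, then σ(8) = 4. So (σ ∘ τ)(7) = 4.

4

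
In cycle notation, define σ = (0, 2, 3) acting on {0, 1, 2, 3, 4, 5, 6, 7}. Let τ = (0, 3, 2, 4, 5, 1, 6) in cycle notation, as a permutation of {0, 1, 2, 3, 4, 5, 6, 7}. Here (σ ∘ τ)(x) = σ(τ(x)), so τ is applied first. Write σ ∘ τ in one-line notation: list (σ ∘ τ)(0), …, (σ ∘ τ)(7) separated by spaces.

(σ ∘ τ)(x) = σ(τ(x)). Computing each image: σ(τ(0)) = σ(3) = 0, σ(τ(1)) = σ(6) = 6, σ(τ(2)) = σ(4) = 4, σ(τ(3)) = σ(2) = 3, σ(τ(4)) = σ(5) = 5, σ(τ(5)) = σ(1) = 1, σ(τ(6)) = σ(0) = 2, σ(τ(7)) = σ(7) = 7.
Hence σ ∘ τ = [0 6 4 3 5 1 2 7].

0 6 4 3 5 1 2 7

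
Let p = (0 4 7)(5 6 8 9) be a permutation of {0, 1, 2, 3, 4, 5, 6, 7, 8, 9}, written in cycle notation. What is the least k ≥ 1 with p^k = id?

The cycle type of p is (4, 3, 1, 1, 1).
The order of p is the least common multiple of its cycle lengths: lcm(4, 3) = 12.

12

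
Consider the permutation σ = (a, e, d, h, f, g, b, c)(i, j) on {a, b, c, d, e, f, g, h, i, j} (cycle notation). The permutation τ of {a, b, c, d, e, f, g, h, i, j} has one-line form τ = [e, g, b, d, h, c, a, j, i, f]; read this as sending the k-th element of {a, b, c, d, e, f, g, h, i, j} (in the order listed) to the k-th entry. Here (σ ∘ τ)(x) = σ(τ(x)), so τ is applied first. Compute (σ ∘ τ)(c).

τ(c) = b, then σ(b) = c; composing gives (σ ∘ τ)(c) = c.

c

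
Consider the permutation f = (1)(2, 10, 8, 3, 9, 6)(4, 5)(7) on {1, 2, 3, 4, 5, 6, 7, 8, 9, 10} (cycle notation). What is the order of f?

6

The cycle type of f is (6, 2, 1, 1).
The order of f is the least common multiple of its cycle lengths: lcm(6, 2) = 6.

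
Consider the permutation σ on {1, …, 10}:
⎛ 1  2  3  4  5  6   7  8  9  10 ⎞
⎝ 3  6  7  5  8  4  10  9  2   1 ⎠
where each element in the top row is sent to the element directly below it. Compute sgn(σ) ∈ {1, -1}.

1

In disjoint-cycle form the cycle lengths are 6, 4.
A cycle is odd iff its length is even; σ has 2 even-length cycles, so sgn(σ) = (−1)^2 and σ is even.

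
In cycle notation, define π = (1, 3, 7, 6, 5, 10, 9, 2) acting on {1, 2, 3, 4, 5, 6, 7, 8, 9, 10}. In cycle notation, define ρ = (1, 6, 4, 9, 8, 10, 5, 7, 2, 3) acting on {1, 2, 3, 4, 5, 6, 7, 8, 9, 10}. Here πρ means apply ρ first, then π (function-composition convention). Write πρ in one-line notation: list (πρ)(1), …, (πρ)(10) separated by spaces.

(πρ)(x) = π(ρ(x)). Computing each image: π(ρ(1)) = π(6) = 5, π(ρ(2)) = π(3) = 7, π(ρ(3)) = π(1) = 3, π(ρ(4)) = π(9) = 2, π(ρ(5)) = π(7) = 6, π(ρ(6)) = π(4) = 4, π(ρ(7)) = π(2) = 1, π(ρ(8)) = π(10) = 9, π(ρ(9)) = π(8) = 8, π(ρ(10)) = π(5) = 10.
Hence πρ = [5 7 3 2 6 4 1 9 8 10].

5 7 3 2 6 4 1 9 8 10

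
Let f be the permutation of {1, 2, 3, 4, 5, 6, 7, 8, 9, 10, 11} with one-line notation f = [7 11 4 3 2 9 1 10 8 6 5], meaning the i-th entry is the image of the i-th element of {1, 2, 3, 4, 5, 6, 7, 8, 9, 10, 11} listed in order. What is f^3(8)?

9

Tracing 8 → 10 → … returns to 8 after 4 steps, so 8 lies in a 4-cycle (6, 9, 8, 10).
Advancing 3 steps from 8: 8 → 10 → 6 → 9.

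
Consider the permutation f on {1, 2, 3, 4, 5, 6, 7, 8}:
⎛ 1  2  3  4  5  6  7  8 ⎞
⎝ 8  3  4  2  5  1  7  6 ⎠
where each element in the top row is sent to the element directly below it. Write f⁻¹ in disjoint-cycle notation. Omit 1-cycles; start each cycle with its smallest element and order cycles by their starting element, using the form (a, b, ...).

(1, 6, 8)(2, 4, 3)

First write f in disjoint cycles: (1, 8, 6)(2, 3, 4).
Reversing each cycle (and rotating so the smallest element leads) gives f⁻¹ = (1, 6, 8)(2, 4, 3).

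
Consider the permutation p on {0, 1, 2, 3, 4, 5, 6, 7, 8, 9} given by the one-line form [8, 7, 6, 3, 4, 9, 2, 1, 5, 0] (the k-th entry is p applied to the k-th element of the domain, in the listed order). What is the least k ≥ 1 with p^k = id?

4

Writing p as disjoint cycles, the cycle lengths are 4, 2, 2, 1, 1.
Since disjoint cycles commute, ord(p) = lcm(4, 2, 2) = 4.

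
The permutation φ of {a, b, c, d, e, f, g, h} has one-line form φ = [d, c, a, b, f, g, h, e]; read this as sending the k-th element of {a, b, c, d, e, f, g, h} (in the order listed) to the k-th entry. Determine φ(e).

e is element number 5 of the domain, and entry number 5 of the one-line form is f, so φ(e) = f.

f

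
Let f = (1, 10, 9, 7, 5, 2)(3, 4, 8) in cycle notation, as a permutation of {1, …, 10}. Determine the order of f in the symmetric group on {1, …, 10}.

The cycle type of f is (6, 3, 1).
The order of f is the least common multiple of its cycle lengths: lcm(6, 3) = 6.

6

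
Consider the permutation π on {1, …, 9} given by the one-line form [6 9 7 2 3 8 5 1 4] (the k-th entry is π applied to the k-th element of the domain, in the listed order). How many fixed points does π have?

No element satisfies π(x) = x, so there are 0 fixed points.

0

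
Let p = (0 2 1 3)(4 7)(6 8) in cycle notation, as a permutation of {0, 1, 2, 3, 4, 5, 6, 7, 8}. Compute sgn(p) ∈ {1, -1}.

-1

The cycle lengths are 4, 2, 2, 1.
A cycle of length ℓ contributes ℓ−1 transpositions, so p is a product of 3 + 1 + 1 = 5 transpositions — odd.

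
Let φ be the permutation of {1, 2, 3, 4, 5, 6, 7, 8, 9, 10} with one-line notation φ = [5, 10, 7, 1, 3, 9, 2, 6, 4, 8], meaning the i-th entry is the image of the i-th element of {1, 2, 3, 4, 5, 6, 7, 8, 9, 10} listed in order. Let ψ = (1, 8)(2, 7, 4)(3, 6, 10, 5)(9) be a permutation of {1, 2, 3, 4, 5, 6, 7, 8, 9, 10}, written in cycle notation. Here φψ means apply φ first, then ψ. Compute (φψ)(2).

5

First apply φ: φ(2) = 10, then ψ(10) = 5. Thus (φψ)(2) = 5.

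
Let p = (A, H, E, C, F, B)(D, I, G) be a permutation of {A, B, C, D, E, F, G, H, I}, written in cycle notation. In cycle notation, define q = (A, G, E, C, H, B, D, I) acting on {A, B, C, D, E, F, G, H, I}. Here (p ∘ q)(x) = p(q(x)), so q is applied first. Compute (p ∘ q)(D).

G

(p ∘ q)(D) = p(q(D)). q(D) = I, then p(I) = G. So (p ∘ q)(D) = G.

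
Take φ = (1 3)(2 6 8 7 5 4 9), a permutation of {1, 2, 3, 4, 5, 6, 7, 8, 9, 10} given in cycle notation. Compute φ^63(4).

4 lies in the 7-cycle (2 6 8 7 5 4 9).
Since the cycle has length 7, φ^63 acts on it the same as φ^0 (63 mod 7 = 0).
So φ^63(4) = 4.

4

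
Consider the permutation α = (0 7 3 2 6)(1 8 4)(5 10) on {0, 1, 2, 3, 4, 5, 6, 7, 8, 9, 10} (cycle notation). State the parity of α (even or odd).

odd

The cycle lengths are 5, 3, 2, 1.
A cycle of length ℓ contributes ℓ−1 transpositions, so α is a product of 4 + 2 + 1 = 7 transpositions — odd.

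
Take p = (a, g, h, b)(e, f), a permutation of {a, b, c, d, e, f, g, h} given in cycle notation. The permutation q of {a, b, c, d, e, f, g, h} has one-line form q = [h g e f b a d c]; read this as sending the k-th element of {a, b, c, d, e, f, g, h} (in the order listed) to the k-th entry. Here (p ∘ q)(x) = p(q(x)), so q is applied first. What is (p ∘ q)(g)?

d

First apply q: q(g) = d, then p(d) = d. Thus (p ∘ q)(g) = d.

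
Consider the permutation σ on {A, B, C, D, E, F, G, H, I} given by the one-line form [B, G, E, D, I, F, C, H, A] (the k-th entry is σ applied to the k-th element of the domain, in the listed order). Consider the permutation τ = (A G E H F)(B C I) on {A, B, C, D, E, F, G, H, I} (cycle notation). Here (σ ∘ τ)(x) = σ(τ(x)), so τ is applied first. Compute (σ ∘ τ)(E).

(σ ∘ τ)(E) = σ(τ(E)). τ(E) = H, then σ(H) = H. So (σ ∘ τ)(E) = H.

H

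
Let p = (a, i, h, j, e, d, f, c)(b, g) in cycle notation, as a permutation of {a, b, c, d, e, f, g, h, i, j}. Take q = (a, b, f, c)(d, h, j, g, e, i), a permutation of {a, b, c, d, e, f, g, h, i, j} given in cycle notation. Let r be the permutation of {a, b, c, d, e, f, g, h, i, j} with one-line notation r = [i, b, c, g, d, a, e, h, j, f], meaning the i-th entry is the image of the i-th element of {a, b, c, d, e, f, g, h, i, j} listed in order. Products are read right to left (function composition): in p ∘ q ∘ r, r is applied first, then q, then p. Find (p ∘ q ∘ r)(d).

d

Apply the permutations in order: r(d) = g, then q(g) = e, then p(e) = d. So (p ∘ q ∘ r)(d) = d.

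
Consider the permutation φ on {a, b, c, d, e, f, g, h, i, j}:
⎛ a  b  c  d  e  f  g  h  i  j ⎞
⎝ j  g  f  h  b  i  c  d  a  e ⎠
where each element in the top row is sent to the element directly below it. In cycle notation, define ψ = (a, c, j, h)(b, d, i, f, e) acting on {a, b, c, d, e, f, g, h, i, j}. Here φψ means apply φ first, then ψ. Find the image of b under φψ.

g

φ(b) = g, then ψ(g) = g; composing gives (φψ)(b) = g.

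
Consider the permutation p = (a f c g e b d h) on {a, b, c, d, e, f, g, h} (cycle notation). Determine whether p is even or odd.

odd

The cycle lengths are 8.
A cycle of length ℓ contributes ℓ−1 transpositions, so p is a product of 7 transpositions — odd.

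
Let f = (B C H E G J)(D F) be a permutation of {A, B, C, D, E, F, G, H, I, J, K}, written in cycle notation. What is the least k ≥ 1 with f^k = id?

The cycle type of f is (6, 2, 1, 1, 1).
The order of f is the least common multiple of its cycle lengths: lcm(6, 2) = 6.

6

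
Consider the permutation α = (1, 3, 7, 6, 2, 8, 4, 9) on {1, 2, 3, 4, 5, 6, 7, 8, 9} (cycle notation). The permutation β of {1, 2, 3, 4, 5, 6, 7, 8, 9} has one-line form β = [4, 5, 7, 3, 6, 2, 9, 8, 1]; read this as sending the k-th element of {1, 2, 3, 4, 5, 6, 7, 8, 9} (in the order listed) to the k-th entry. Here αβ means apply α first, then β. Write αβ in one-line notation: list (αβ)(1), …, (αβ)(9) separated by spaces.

7 8 9 1 6 5 2 3 4

(αβ)(x) = β(α(x)). Computing each image: β(α(1)) = β(3) = 7, β(α(2)) = β(8) = 8, β(α(3)) = β(7) = 9, β(α(4)) = β(9) = 1, β(α(5)) = β(5) = 6, β(α(6)) = β(2) = 5, β(α(7)) = β(6) = 2, β(α(8)) = β(4) = 3, β(α(9)) = β(1) = 4.
Hence αβ = [7 8 9 1 6 5 2 3 4].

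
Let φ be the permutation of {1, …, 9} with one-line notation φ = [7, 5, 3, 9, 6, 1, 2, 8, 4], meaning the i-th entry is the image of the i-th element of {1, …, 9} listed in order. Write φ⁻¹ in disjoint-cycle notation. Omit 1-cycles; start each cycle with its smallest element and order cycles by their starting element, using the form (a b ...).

(1 6 5 2 7)(4 9)

The cycle decomposition of φ is (1 7 2 5 6)(4 9).
The inverse reverses every cycle; in canonical form, φ⁻¹ = (1 6 5 2 7)(4 9).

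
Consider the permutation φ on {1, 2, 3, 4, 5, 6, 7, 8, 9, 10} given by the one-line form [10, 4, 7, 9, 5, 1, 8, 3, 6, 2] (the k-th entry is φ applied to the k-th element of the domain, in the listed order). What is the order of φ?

6

Decomposing into disjoint cycles gives cycle lengths 6, 3, 1.
The order is lcm(6, 3) = 6.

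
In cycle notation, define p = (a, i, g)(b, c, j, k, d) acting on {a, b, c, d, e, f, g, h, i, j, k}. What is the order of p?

The disjoint cycles have lengths 5, 3, 1, 1, 1.
Since disjoint cycles commute, ord(p) = lcm(5, 3) = 15.

15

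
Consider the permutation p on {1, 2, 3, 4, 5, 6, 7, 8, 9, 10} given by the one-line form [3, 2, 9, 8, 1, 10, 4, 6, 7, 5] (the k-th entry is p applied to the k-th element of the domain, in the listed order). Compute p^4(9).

Tracing 9 → 7 → … returns to 9 after 9 steps, so 9 lies in a 9-cycle (1, 3, 9, 7, 4, 8, 6, 10, 5).
Advancing 4 steps from 9: 9 → 7 → 4 → 8 → 6.

6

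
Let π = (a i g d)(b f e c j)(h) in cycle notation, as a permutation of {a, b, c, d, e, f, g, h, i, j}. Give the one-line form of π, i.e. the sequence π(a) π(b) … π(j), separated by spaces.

i f j a c e d h g b

Reading each image from the cycles: a↦i, b↦f, c↦j, d↦a, e↦c, f↦e, g↦d, h↦h, i↦g, j↦b.
So the one-line form is i f j a c e d h g b.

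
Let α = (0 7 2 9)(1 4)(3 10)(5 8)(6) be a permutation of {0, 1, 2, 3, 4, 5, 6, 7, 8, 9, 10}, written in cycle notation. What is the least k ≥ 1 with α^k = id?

4

The cycle type of α is (4, 2, 2, 2, 1).
The order of α is the least common multiple of its cycle lengths: lcm(4, 2, 2, 2) = 4.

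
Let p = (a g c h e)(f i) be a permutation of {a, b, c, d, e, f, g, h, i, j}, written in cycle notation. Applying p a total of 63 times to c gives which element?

c lies in the 5-cycle (a g c h e).
Since the cycle has length 5, p^63 acts on it the same as p^3 (63 mod 5 = 3).
Stepping 3 places around the cycle: c → h → e → a.

a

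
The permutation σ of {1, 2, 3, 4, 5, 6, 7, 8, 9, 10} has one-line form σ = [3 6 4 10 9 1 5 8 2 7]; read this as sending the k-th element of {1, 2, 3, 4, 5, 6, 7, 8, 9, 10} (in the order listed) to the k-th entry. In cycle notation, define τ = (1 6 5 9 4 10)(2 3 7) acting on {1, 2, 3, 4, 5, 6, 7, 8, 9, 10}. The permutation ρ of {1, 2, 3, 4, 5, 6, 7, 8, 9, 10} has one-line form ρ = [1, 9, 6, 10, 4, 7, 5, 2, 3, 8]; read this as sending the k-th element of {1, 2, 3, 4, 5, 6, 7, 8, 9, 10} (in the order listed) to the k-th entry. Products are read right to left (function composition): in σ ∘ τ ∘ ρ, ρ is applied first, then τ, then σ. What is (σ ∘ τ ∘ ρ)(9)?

Chase 9: ρ(9) = 3; τ(3) = 7; σ(7) = 5. Hence (σ ∘ τ ∘ ρ)(9) = 5.

5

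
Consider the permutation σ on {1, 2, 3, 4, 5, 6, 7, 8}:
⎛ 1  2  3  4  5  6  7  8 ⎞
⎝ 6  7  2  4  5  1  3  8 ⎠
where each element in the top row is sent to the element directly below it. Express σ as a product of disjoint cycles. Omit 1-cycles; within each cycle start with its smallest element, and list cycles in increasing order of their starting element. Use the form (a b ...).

(1 6)(2 7 3)

From 1: 1 → 6 → 1, closing the cycle (1 6).
Continuing from each remaining unvisited element yields (1 6)(2 7 3).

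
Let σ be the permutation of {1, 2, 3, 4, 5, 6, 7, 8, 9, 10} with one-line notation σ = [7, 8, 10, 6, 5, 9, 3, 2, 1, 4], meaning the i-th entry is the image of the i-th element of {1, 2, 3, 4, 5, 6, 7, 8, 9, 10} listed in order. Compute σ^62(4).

Tracing 4 → 6 → … returns to 4 after 7 steps, so 4 lies in a 7-cycle (1 7 3 10 4 6 9).
On a 7-cycle, σ^7 is the identity, so σ^62 = σ^6 there (62 ≡ 6 mod 7).
Stepping 6 places around the cycle: 4 → 6 → 9 → 1 → 7 → 3 → 10.

10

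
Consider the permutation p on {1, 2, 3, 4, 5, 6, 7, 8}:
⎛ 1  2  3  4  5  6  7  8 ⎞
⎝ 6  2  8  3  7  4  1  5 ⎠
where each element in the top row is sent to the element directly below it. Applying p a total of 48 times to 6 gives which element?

Tracing 6 → 4 → … returns to 6 after 7 steps, so 6 lies in a 7-cycle (1 6 4 3 8 5 7).
On a 7-cycle, p^7 is the identity, so p^48 = p^6 there (48 ≡ 6 mod 7).
Stepping 6 places around the cycle: 6 → 4 → 3 → 8 → 5 → 7 → 1.

1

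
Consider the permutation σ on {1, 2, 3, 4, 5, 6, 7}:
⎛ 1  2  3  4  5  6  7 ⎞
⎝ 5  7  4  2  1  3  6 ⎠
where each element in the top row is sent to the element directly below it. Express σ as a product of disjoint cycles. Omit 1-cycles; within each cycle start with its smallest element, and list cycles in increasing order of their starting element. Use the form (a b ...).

Start at 1 and follow images: 1 → 5 → 1, giving the cycle (1 5).
Continuing from each remaining unvisited element yields (1 5)(2 7 6 3 4).

(1 5)(2 7 6 3 4)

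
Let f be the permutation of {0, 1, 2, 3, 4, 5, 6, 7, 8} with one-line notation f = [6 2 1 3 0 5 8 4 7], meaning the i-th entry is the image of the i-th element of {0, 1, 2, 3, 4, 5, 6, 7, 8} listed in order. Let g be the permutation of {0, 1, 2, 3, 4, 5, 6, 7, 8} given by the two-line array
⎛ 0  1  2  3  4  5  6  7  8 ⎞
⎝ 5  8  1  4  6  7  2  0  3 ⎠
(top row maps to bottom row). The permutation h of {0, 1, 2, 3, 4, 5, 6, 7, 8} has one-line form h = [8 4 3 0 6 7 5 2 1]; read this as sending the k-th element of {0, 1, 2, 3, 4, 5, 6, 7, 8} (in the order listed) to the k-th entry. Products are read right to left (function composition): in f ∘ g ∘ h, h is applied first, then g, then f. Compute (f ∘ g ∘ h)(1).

(f ∘ g ∘ h)(1) = f(g(h(1))). h(1) = 4, then g(4) = 6, then f(6) = 8, so the result is 8.

8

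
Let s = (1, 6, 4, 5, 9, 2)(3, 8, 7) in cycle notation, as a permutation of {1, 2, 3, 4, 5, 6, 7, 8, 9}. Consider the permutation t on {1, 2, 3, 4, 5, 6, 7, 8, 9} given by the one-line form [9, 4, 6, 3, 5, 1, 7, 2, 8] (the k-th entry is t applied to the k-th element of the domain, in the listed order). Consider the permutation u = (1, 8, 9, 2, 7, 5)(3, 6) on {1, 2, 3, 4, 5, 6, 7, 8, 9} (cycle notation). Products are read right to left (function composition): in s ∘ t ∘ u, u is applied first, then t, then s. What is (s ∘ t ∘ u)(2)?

3

Apply the permutations in order: u(2) = 7, then t(7) = 7, then s(7) = 3. So (s ∘ t ∘ u)(2) = 3.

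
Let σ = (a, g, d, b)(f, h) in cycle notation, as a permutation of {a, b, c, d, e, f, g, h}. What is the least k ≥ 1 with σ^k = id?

The cycle type of σ is (4, 2, 1, 1).
The order of σ is the least common multiple of its cycle lengths: lcm(4, 2) = 4.

4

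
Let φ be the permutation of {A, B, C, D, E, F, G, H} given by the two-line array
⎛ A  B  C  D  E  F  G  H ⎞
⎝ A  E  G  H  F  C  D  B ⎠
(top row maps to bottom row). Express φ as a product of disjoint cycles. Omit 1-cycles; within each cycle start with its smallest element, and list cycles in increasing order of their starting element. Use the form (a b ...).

Start at B and follow images: B → E → F → C → G → D → H → B, giving the cycle (B E F C G D H).
Continuing from each remaining unvisited element yields (B E F C G D H).

(B E F C G D H)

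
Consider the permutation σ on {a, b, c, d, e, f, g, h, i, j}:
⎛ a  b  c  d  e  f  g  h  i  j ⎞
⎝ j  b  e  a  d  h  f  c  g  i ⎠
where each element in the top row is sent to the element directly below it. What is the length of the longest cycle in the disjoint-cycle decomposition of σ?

9

Decomposing into disjoint cycles gives (a j i g f h c e d); the longest has length 9.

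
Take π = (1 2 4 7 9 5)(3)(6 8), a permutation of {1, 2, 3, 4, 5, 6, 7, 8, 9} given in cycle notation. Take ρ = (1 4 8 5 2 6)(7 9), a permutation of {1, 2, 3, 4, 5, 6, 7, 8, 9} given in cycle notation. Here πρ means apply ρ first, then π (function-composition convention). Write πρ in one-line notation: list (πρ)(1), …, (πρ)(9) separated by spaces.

7 8 3 6 4 2 5 1 9

For each element, apply ρ then π: 1 → 4 → 7; 2 → 6 → 8; 3 → 3 → 3; 4 → 8 → 6; 5 → 2 → 4; 6 → 1 → 2; 7 → 9 → 5; 8 → 5 → 1; 9 → 7 → 9.
So πρ in one-line form is 7 8 3 6 4 2 5 1 9.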